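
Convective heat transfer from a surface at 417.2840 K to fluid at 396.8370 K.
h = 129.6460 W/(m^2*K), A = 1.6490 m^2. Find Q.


dT = 20.4470 K
Q = 129.6460 * 1.6490 * 20.4470 = 4371.2875 W

4371.2875 W


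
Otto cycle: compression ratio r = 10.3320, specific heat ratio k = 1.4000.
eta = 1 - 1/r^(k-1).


r^(k-1) = 2.5449
eta = 1 - 1/2.5449 = 0.6071 = 60.7060%

60.7060%


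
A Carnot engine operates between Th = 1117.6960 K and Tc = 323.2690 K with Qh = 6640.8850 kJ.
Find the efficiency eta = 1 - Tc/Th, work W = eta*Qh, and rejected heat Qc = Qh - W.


eta = 1 - 323.2690/1117.6960 = 0.7108
W = 0.7108 * 6640.8850 = 4720.1550 kJ
Qc = 6640.8850 - 4720.1550 = 1920.7300 kJ

eta = 71.0772%, W = 4720.1550 kJ, Qc = 1920.7300 kJ


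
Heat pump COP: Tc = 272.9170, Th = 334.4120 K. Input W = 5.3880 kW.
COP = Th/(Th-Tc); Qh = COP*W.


COP = 334.4120 / 61.4950 = 5.4380
Qh = 5.4380 * 5.3880 = 29.3001 kW

COP = 5.4380, Qh = 29.3001 kW


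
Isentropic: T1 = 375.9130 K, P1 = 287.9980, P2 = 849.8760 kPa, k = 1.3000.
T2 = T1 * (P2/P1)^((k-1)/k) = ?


(k-1)/k = 0.2308
(P2/P1)^exp = 1.2837
T2 = 375.9130 * 1.2837 = 482.5486 K

482.5486 K


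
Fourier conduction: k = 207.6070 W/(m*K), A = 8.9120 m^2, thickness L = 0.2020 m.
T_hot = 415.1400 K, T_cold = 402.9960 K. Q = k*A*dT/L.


dT = 12.1440 K
Q = 207.6070 * 8.9120 * 12.1440 / 0.2020 = 111231.4400 W

111231.4400 W


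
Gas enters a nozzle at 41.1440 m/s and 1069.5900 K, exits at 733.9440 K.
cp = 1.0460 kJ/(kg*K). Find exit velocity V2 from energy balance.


dT = 335.6460 K
2*cp*1000*dT = 702171.4320
V1^2 = 1692.8287
V2 = sqrt(703864.2607) = 838.9662 m/s

838.9662 m/s


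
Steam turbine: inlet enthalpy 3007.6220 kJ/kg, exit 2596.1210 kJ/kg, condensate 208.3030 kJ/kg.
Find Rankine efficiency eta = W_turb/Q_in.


W = 411.5010 kJ/kg
Q_in = 2799.3190 kJ/kg
eta = 0.1470 = 14.7000%

eta = 14.7000%


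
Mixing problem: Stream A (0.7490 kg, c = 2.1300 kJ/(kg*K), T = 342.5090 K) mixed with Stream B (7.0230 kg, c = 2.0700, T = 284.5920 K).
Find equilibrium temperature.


num = 4683.7161
den = 16.1330
Tf = 290.3193 K

290.3193 K


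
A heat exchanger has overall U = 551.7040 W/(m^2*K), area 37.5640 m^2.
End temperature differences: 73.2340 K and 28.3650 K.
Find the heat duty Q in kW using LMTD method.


LMTD = 47.3050 K
Q = 551.7040 * 37.5640 * 47.3050 = 980359.3122 W = 980.3593 kW

980.3593 kW


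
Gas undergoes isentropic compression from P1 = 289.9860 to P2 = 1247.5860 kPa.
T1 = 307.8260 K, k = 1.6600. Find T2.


(k-1)/k = 0.3976
(P2/P1)^exp = 1.7863
T2 = 307.8260 * 1.7863 = 549.8645 K

549.8645 K


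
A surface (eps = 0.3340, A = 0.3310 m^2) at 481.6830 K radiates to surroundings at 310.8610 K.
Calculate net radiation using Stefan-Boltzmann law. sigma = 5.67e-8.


T^4 = 5.3833e+10
Tsurr^4 = 9.3382e+09
Q = 0.3340 * 5.67e-8 * 0.3310 * 4.4494e+10 = 278.9089 W

278.9089 W


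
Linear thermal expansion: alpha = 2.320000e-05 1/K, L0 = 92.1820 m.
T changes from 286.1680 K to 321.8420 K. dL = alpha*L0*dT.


dT = 35.6740 K
dL = 2.320000e-05 * 92.1820 * 35.6740 = 0.076293 m
L_final = 92.258293 m

dL = 0.076293 m


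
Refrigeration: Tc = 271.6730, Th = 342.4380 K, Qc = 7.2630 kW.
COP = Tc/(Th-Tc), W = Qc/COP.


COP = 271.6730 / 70.7650 = 3.8391
W = 7.2630 / 3.8391 = 1.8919 kW

COP = 3.8391, W = 1.8919 kW


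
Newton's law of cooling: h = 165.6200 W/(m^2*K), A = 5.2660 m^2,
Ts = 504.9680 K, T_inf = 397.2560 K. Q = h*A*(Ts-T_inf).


dT = 107.7120 K
Q = 165.6200 * 5.2660 * 107.7120 = 93941.5507 W

93941.5507 W


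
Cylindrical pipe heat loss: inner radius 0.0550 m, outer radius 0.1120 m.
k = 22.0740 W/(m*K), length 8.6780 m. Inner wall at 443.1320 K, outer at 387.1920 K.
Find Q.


dT = 55.9400 K
ln(ro/ri) = 0.7112
Q = 2*pi*22.0740*8.6780*55.9400 / 0.7112 = 94674.3257 W

94674.3257 W


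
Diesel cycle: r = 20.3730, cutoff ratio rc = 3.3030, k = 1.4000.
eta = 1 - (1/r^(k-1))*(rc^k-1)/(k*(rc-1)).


r^(k-1) = 3.3390
rc^k = 5.3269
eta = 0.5981 = 59.8089%

59.8089%


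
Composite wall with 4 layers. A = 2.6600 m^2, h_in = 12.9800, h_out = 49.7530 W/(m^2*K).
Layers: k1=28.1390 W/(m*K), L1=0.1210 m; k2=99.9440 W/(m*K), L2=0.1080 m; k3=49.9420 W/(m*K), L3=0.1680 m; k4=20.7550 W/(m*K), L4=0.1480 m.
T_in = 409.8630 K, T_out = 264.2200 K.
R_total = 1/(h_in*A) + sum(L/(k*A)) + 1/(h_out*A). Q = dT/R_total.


R_conv_in = 1/(12.9800*2.6600) = 0.0290
R_1 = 0.1210/(28.1390*2.6600) = 0.0016
R_2 = 0.1080/(99.9440*2.6600) = 0.0004
R_3 = 0.1680/(49.9420*2.6600) = 0.0013
R_4 = 0.1480/(20.7550*2.6600) = 0.0027
R_conv_out = 1/(49.7530*2.6600) = 0.0076
R_total = 0.0425 K/W
Q = 145.6430 / 0.0425 = 3427.9162 W

R_total = 0.0425 K/W, Q = 3427.9162 W


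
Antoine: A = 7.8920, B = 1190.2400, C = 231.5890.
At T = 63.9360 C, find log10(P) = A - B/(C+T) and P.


C+T = 295.5250
B/(C+T) = 4.0275
log10(P) = 7.8920 - 4.0275 = 3.8645
P = 10^3.8645 = 7319.0683 mmHg

7319.0683 mmHg


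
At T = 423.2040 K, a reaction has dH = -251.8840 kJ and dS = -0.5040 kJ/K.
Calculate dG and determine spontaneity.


T*dS = 423.2040 * -0.5040 = -213.2948 kJ
dG = -251.8840 + 213.2948 = -38.5892 kJ (spontaneous)

dG = -38.5892 kJ, spontaneous


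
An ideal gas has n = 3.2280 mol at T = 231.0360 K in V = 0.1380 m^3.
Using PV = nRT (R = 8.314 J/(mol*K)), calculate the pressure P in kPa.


P = nRT/V = 3.2280 * 8.314 * 231.0360 / 0.1380
= 6200.4499 / 0.1380 = 44930.7964 Pa = 44.9308 kPa

44.9308 kPa


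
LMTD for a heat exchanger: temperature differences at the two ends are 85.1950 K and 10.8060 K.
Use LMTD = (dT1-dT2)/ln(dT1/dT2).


dT1/dT2 = 7.8840
ln(dT1/dT2) = 2.0648
LMTD = 74.3890 / 2.0648 = 36.0265 K

36.0265 K


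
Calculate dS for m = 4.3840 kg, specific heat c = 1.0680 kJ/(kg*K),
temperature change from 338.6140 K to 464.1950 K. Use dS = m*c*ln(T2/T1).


T2/T1 = 1.3709
ln(T2/T1) = 0.3154
dS = 4.3840 * 1.0680 * 0.3154 = 1.4769 kJ/K

1.4769 kJ/K


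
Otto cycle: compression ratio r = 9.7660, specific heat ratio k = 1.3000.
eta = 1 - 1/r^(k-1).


r^(k-1) = 1.9811
eta = 1 - 1/1.9811 = 0.4952 = 49.5240%

49.5240%


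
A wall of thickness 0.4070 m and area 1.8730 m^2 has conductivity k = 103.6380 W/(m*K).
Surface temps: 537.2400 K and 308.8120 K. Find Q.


dT = 228.4280 K
Q = 103.6380 * 1.8730 * 228.4280 / 0.4070 = 108946.1102 W

108946.1102 W


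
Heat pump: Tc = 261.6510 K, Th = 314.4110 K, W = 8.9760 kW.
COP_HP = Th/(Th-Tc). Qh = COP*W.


COP = 314.4110 / 52.7600 = 5.9593
Qh = 5.9593 * 8.9760 = 53.4904 kW

COP = 5.9593, Qh = 53.4904 kW


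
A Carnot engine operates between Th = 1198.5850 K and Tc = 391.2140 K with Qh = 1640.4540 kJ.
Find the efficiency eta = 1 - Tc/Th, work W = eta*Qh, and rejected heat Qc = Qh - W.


eta = 1 - 391.2140/1198.5850 = 0.6736
W = 0.6736 * 1640.4540 = 1105.0155 kJ
Qc = 1640.4540 - 1105.0155 = 535.4385 kJ

eta = 67.3603%, W = 1105.0155 kJ, Qc = 535.4385 kJ


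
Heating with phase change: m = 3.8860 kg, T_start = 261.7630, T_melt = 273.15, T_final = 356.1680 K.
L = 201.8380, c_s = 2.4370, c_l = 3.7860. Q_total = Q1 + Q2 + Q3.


Q1 (sensible, solid) = 3.8860 * 2.4370 * 11.3870 = 107.8370 kJ
Q2 (latent) = 3.8860 * 201.8380 = 784.3425 kJ
Q3 (sensible, liquid) = 3.8860 * 3.7860 * 83.0180 = 1221.3937 kJ
Q_total = 2113.5731 kJ

2113.5731 kJ


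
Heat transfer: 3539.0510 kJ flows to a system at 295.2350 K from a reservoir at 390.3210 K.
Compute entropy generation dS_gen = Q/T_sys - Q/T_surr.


dS_sys = 3539.0510/295.2350 = 11.9872 kJ/K
dS_surr = -3539.0510/390.3210 = -9.0670 kJ/K
dS_gen = 11.9872 - 9.0670 = 2.9202 kJ/K (irreversible)

dS_gen = 2.9202 kJ/K, irreversible


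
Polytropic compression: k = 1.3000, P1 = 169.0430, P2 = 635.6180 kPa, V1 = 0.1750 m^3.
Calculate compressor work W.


(k-1)/k = 0.2308
(P2/P1)^exp = 1.3575
W = 4.3333 * 169.0430 * 0.1750 * (1.3575 - 1) = 45.8276 kJ

45.8276 kJ


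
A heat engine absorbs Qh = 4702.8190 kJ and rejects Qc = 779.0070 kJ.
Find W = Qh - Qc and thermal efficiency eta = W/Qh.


W = 4702.8190 - 779.0070 = 3923.8120 kJ
eta = 3923.8120 / 4702.8190 = 0.8344 = 83.4353%

W = 3923.8120 kJ, eta = 83.4353%


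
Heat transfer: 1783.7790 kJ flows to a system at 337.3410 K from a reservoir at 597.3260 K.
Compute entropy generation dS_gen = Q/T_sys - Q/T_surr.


dS_sys = 1783.7790/337.3410 = 5.2878 kJ/K
dS_surr = -1783.7790/597.3260 = -2.9863 kJ/K
dS_gen = 5.2878 - 2.9863 = 2.3015 kJ/K (irreversible)

dS_gen = 2.3015 kJ/K, irreversible


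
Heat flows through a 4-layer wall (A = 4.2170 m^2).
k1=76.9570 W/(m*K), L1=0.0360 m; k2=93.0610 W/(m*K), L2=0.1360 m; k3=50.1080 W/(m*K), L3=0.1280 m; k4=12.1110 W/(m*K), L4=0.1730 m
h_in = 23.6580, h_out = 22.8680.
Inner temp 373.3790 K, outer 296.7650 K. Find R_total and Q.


R_conv_in = 1/(23.6580*4.2170) = 0.0100
R_1 = 0.0360/(76.9570*4.2170) = 0.0001
R_2 = 0.1360/(93.0610*4.2170) = 0.0003
R_3 = 0.1280/(50.1080*4.2170) = 0.0006
R_4 = 0.1730/(12.1110*4.2170) = 0.0034
R_conv_out = 1/(22.8680*4.2170) = 0.0104
R_total = 0.0248 K/W
Q = 76.6140 / 0.0248 = 3083.8236 W

R_total = 0.0248 K/W, Q = 3083.8236 W


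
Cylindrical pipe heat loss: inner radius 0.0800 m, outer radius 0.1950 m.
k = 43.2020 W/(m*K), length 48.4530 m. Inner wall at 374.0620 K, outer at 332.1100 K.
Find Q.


dT = 41.9520 K
ln(ro/ri) = 0.8910
Q = 2*pi*43.2020*48.4530*41.9520 / 0.8910 = 619287.8457 W

619287.8457 W


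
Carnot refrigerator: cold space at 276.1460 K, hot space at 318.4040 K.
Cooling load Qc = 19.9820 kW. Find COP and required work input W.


COP = 276.1460 / 42.2580 = 6.5348
W = 19.9820 / 6.5348 = 3.0578 kW

COP = 6.5348, W = 3.0578 kW


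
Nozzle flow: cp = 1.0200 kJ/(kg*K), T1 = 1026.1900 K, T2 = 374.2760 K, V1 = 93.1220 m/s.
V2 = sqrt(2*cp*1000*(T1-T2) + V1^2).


dT = 651.9140 K
2*cp*1000*dT = 1329904.5600
V1^2 = 8671.7069
V2 = sqrt(1338576.2669) = 1156.9686 m/s

1156.9686 m/s


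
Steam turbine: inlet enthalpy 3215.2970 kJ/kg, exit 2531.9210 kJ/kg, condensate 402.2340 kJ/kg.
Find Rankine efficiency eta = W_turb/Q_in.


W = 683.3760 kJ/kg
Q_in = 2813.0630 kJ/kg
eta = 0.2429 = 24.2930%

eta = 24.2930%


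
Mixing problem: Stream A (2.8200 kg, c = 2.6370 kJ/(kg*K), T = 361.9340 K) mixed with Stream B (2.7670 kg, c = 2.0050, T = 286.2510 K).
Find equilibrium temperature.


num = 4279.5376
den = 12.9842
Tf = 329.5964 K

329.5964 K


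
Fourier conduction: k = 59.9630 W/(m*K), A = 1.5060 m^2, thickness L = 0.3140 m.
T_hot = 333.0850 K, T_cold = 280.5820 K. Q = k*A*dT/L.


dT = 52.5030 K
Q = 59.9630 * 1.5060 * 52.5030 / 0.3140 = 15099.5080 W

15099.5080 W


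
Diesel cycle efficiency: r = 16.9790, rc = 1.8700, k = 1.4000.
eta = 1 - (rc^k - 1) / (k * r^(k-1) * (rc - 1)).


r^(k-1) = 3.1043
rc^k = 2.4020
eta = 0.6292 = 62.9196%

62.9196%


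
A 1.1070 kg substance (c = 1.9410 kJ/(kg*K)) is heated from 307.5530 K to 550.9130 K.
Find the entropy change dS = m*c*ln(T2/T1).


T2/T1 = 1.7913
ln(T2/T1) = 0.5829
dS = 1.1070 * 1.9410 * 0.5829 = 1.2525 kJ/K

1.2525 kJ/K


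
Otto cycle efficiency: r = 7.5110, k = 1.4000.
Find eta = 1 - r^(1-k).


r^(k-1) = 2.2402
eta = 1 - 1/2.2402 = 0.5536 = 55.3603%

55.3603%


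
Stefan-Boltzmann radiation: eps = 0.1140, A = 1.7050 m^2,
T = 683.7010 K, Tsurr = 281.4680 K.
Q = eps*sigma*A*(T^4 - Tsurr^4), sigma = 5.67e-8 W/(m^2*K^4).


T^4 = 2.1851e+11
Tsurr^4 = 6.2765e+09
Q = 0.1140 * 5.67e-8 * 1.7050 * 2.1223e+11 = 2338.9429 W

2338.9429 W


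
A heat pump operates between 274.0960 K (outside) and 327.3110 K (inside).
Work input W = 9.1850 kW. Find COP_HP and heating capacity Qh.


COP = 327.3110 / 53.2150 = 6.1507
Qh = 6.1507 * 9.1850 = 56.4944 kW

COP = 6.1507, Qh = 56.4944 kW


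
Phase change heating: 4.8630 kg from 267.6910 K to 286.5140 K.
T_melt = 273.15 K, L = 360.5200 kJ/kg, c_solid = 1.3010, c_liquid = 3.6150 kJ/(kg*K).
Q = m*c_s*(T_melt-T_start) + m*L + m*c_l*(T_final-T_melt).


Q1 (sensible, solid) = 4.8630 * 1.3010 * 5.4590 = 34.5378 kJ
Q2 (latent) = 4.8630 * 360.5200 = 1753.2088 kJ
Q3 (sensible, liquid) = 4.8630 * 3.6150 * 13.3640 = 234.9357 kJ
Q_total = 2022.6823 kJ

2022.6823 kJ


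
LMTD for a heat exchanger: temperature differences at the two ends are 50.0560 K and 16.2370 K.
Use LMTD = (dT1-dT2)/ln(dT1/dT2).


dT1/dT2 = 3.0828
ln(dT1/dT2) = 1.1258
LMTD = 33.8190 / 1.1258 = 30.0386 K

30.0386 K


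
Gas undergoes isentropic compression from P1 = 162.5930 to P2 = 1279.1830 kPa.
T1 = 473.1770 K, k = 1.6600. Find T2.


(k-1)/k = 0.3976
(P2/P1)^exp = 2.2708
T2 = 473.1770 * 2.2708 = 1074.4775 K

1074.4775 K


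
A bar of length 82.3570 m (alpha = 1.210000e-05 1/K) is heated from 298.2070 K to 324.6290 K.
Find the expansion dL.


dT = 26.4220 K
dL = 1.210000e-05 * 82.3570 * 26.4220 = 0.026330 m
L_final = 82.383330 m

dL = 0.026330 m


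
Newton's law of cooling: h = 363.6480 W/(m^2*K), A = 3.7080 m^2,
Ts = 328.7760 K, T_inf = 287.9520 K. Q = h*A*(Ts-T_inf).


dT = 40.8240 K
Q = 363.6480 * 3.7080 * 40.8240 = 55047.3586 W

55047.3586 W


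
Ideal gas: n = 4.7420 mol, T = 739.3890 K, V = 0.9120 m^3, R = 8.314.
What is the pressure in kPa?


P = nRT/V = 4.7420 * 8.314 * 739.3890 / 0.9120
= 29150.4025 / 0.9120 = 31963.1606 Pa = 31.9632 kPa

31.9632 kPa


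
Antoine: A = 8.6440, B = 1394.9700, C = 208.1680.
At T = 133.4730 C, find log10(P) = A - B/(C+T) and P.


C+T = 341.6410
B/(C+T) = 4.0831
log10(P) = 8.6440 - 4.0831 = 4.5609
P = 10^4.5609 = 36379.2919 mmHg

36379.2919 mmHg


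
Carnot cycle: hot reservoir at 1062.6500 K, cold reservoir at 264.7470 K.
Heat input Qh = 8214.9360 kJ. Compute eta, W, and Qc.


eta = 1 - 264.7470/1062.6500 = 0.7509
W = 0.7509 * 8214.9360 = 6168.2794 kJ
Qc = 8214.9360 - 6168.2794 = 2046.6566 kJ

eta = 75.0862%, W = 6168.2794 kJ, Qc = 2046.6566 kJ


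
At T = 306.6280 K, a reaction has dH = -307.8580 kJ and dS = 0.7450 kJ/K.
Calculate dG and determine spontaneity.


T*dS = 306.6280 * 0.7450 = 228.4379 kJ
dG = -307.8580 - 228.4379 = -536.2959 kJ (spontaneous)

dG = -536.2959 kJ, spontaneous


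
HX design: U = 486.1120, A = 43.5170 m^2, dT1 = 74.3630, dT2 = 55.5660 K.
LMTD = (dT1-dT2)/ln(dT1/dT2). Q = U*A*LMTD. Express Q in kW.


LMTD = 64.5087 K
Q = 486.1120 * 43.5170 * 64.5087 = 1364626.0425 W = 1364.6260 kW

1364.6260 kW


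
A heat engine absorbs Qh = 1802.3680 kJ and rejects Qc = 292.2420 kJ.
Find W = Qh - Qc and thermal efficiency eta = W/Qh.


W = 1802.3680 - 292.2420 = 1510.1260 kJ
eta = 1510.1260 / 1802.3680 = 0.8379 = 83.7857%

W = 1510.1260 kJ, eta = 83.7857%


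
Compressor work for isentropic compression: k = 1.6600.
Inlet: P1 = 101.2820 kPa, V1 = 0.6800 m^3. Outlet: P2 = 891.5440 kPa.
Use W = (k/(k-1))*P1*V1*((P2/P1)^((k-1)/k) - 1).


(k-1)/k = 0.3976
(P2/P1)^exp = 2.3745
W = 2.5152 * 101.2820 * 0.6800 * (2.3745 - 1) = 238.0910 kJ

238.0910 kJ


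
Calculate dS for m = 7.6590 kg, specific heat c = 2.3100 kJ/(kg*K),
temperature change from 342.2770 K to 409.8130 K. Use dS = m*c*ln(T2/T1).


T2/T1 = 1.1973
ln(T2/T1) = 0.1801
dS = 7.6590 * 2.3100 * 0.1801 = 3.1860 kJ/K

3.1860 kJ/K


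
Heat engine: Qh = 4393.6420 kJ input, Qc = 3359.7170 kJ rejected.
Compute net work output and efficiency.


W = 4393.6420 - 3359.7170 = 1033.9250 kJ
eta = 1033.9250 / 4393.6420 = 0.2353 = 23.5323%

W = 1033.9250 kJ, eta = 23.5323%


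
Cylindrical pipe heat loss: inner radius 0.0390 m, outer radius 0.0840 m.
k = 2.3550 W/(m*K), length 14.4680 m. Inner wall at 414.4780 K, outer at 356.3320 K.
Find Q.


dT = 58.1460 K
ln(ro/ri) = 0.7673
Q = 2*pi*2.3550*14.4680*58.1460 / 0.7673 = 16224.0513 W

16224.0513 W


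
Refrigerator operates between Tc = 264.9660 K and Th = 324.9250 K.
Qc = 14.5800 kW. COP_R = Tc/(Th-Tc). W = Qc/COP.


COP = 264.9660 / 59.9590 = 4.4191
W = 14.5800 / 4.4191 = 3.2993 kW

COP = 4.4191, W = 3.2993 kW


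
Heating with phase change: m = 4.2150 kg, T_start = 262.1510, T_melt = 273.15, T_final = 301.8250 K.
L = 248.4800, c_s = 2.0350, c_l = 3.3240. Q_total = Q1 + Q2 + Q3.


Q1 (sensible, solid) = 4.2150 * 2.0350 * 10.9990 = 94.3442 kJ
Q2 (latent) = 4.2150 * 248.4800 = 1047.3432 kJ
Q3 (sensible, liquid) = 4.2150 * 3.3240 * 28.6750 = 401.7557 kJ
Q_total = 1543.4431 kJ

1543.4431 kJ


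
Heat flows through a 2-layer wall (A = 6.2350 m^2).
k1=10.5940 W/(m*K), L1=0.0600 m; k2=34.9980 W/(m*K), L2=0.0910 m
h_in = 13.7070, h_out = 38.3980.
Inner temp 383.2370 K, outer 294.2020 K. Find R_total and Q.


R_conv_in = 1/(13.7070*6.2350) = 0.0117
R_1 = 0.0600/(10.5940*6.2350) = 0.0009
R_2 = 0.0910/(34.9980*6.2350) = 0.0004
R_conv_out = 1/(38.3980*6.2350) = 0.0042
R_total = 0.0172 K/W
Q = 89.0350 / 0.0172 = 5175.4797 W

R_total = 0.0172 K/W, Q = 5175.4797 W


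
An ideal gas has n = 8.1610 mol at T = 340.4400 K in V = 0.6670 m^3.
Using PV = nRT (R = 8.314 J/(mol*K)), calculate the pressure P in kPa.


P = nRT/V = 8.1610 * 8.314 * 340.4400 / 0.6670
= 23099.0426 / 0.6670 = 34631.2483 Pa = 34.6312 kPa

34.6312 kPa


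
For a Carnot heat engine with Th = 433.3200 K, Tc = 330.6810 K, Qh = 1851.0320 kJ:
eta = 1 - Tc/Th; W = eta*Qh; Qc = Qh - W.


eta = 1 - 330.6810/433.3200 = 0.2369
W = 0.2369 * 1851.0320 = 438.4475 kJ
Qc = 1851.0320 - 438.4475 = 1412.5845 kJ

eta = 23.6867%, W = 438.4475 kJ, Qc = 1412.5845 kJ


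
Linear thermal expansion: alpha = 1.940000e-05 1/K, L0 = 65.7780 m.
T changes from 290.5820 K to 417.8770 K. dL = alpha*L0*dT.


dT = 127.2950 K
dL = 1.940000e-05 * 65.7780 * 127.2950 = 0.162440 m
L_final = 65.940440 m

dL = 0.162440 m


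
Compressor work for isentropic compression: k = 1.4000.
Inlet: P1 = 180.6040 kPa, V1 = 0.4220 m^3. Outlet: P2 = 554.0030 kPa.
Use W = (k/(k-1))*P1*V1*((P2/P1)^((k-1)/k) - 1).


(k-1)/k = 0.2857
(P2/P1)^exp = 1.3775
W = 3.5000 * 180.6040 * 0.4220 * (1.3775 - 1) = 100.6902 kJ

100.6902 kJ


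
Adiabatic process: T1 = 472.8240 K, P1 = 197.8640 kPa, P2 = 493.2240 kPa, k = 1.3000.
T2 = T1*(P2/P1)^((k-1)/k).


(k-1)/k = 0.2308
(P2/P1)^exp = 1.2346
T2 = 472.8240 * 1.2346 = 583.7682 K

583.7682 K


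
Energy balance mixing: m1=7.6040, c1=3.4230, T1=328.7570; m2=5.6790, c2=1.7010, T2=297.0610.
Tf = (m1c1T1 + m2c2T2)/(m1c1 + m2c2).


num = 11426.6520
den = 35.6885
Tf = 320.1777 K

320.1777 K


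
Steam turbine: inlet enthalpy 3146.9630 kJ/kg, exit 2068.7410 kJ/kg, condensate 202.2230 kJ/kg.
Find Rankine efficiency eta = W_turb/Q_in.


W = 1078.2220 kJ/kg
Q_in = 2944.7400 kJ/kg
eta = 0.3662 = 36.6152%

eta = 36.6152%


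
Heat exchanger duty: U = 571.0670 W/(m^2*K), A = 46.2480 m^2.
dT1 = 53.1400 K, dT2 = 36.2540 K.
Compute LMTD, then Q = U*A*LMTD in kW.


LMTD = 44.1602 K
Q = 571.0670 * 46.2480 * 44.1602 = 1166302.9839 W = 1166.3030 kW

1166.3030 kW


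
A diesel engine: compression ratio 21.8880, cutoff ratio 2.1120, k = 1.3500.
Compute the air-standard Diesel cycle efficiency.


r^(k-1) = 2.9449
rc^k = 2.7437
eta = 0.6056 = 60.5578%

60.5578%


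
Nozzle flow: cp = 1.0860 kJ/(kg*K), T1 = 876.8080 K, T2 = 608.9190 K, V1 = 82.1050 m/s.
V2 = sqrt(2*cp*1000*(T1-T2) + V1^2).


dT = 267.8890 K
2*cp*1000*dT = 581854.9080
V1^2 = 6741.2310
V2 = sqrt(588596.1390) = 767.2002 m/s

767.2002 m/s


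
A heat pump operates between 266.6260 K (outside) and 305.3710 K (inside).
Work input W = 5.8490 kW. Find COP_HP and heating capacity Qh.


COP = 305.3710 / 38.7450 = 7.8816
Qh = 7.8816 * 5.8490 = 46.0992 kW

COP = 7.8816, Qh = 46.0992 kW


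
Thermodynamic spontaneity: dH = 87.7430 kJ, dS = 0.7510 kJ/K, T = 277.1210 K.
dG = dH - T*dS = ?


T*dS = 277.1210 * 0.7510 = 208.1179 kJ
dG = 87.7430 - 208.1179 = -120.3749 kJ (spontaneous)

dG = -120.3749 kJ, spontaneous


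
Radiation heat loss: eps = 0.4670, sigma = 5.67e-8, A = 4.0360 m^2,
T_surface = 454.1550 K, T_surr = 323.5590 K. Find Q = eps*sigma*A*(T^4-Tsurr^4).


T^4 = 4.2542e+10
Tsurr^4 = 1.0960e+10
Q = 0.4670 * 5.67e-8 * 4.0360 * 3.1582e+10 = 3375.1069 W

3375.1069 W


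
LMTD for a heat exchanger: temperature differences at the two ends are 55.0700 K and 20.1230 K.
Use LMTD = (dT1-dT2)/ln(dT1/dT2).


dT1/dT2 = 2.7367
ln(dT1/dT2) = 1.0067
LMTD = 34.9470 / 1.0067 = 34.7130 K

34.7130 K


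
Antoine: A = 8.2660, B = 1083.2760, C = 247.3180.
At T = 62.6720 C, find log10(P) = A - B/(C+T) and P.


C+T = 309.9900
B/(C+T) = 3.4946
log10(P) = 8.2660 - 3.4946 = 4.7714
P = 10^4.7714 = 59081.0987 mmHg

59081.0987 mmHg


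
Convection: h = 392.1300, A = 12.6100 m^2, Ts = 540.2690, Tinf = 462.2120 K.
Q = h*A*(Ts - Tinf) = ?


dT = 78.0570 K
Q = 392.1300 * 12.6100 * 78.0570 = 385973.0767 W

385973.0767 W


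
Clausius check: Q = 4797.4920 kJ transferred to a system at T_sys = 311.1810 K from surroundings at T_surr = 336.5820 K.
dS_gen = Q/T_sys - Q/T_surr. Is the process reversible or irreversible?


dS_sys = 4797.4920/311.1810 = 15.4170 kJ/K
dS_surr = -4797.4920/336.5820 = -14.2536 kJ/K
dS_gen = 15.4170 - 14.2536 = 1.1635 kJ/K (irreversible)

dS_gen = 1.1635 kJ/K, irreversible


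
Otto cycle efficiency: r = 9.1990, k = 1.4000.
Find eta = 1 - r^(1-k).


r^(k-1) = 2.4294
eta = 1 - 1/2.4294 = 0.5884 = 58.8373%

58.8373%


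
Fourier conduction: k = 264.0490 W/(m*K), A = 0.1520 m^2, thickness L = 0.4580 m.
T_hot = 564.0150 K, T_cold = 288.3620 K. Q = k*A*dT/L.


dT = 275.6530 K
Q = 264.0490 * 0.1520 * 275.6530 / 0.4580 = 24156.0189 W

24156.0189 W


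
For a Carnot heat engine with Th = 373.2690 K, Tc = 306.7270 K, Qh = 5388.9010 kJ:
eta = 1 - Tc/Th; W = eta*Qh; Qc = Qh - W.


eta = 1 - 306.7270/373.2690 = 0.1783
W = 0.1783 * 5388.9010 = 960.6698 kJ
Qc = 5388.9010 - 960.6698 = 4428.2312 kJ

eta = 17.8268%, W = 960.6698 kJ, Qc = 4428.2312 kJ


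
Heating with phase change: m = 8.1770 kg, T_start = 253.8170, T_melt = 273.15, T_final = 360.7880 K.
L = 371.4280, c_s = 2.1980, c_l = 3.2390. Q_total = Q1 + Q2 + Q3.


Q1 (sensible, solid) = 8.1770 * 2.1980 * 19.3330 = 347.4729 kJ
Q2 (latent) = 8.1770 * 371.4280 = 3037.1668 kJ
Q3 (sensible, liquid) = 8.1770 * 3.2390 * 87.6380 = 2321.1190 kJ
Q_total = 5705.7586 kJ

5705.7586 kJ


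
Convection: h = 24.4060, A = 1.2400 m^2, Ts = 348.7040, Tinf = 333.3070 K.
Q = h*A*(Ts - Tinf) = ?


dT = 15.3970 K
Q = 24.4060 * 1.2400 * 15.3970 = 465.9662 W

465.9662 W


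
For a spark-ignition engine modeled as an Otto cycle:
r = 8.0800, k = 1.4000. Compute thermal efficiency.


r^(k-1) = 2.3066
eta = 1 - 1/2.3066 = 0.5665 = 56.6454%

56.6454%


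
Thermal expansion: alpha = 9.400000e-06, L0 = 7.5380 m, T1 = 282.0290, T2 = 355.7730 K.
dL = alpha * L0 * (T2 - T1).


dT = 73.7440 K
dL = 9.400000e-06 * 7.5380 * 73.7440 = 0.005225 m
L_final = 7.543225 m

dL = 0.005225 m


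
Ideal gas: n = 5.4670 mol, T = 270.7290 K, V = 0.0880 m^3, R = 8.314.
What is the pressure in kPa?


P = nRT/V = 5.4670 * 8.314 * 270.7290 / 0.0880
= 12305.3472 / 0.0880 = 139833.4913 Pa = 139.8335 kPa

139.8335 kPa


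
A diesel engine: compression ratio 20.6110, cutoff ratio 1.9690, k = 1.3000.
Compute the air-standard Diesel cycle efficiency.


r^(k-1) = 2.4787
rc^k = 2.4128
eta = 0.5475 = 54.7540%

54.7540%


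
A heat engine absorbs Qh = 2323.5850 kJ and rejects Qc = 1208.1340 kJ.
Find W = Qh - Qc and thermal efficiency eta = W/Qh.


W = 2323.5850 - 1208.1340 = 1115.4510 kJ
eta = 1115.4510 / 2323.5850 = 0.4801 = 48.0056%

W = 1115.4510 kJ, eta = 48.0056%


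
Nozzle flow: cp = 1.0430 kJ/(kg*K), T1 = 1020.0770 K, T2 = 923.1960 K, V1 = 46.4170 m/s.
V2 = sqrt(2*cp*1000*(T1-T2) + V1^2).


dT = 96.8810 K
2*cp*1000*dT = 202093.7660
V1^2 = 2154.5379
V2 = sqrt(204248.3039) = 451.9384 m/s

451.9384 m/s


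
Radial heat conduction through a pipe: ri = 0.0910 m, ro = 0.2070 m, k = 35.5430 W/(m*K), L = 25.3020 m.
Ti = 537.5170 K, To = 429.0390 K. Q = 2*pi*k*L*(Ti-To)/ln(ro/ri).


dT = 108.4780 K
ln(ro/ri) = 0.8219
Q = 2*pi*35.5430*25.3020*108.4780 / 0.8219 = 745818.2461 W

745818.2461 W


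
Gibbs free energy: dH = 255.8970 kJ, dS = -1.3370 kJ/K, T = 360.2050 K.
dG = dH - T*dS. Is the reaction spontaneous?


T*dS = 360.2050 * -1.3370 = -481.5941 kJ
dG = 255.8970 + 481.5941 = 737.4911 kJ (non-spontaneous)

dG = 737.4911 kJ, non-spontaneous


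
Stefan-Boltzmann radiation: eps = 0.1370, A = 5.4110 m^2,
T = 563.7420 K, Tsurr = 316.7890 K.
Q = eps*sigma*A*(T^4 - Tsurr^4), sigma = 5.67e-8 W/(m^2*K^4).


T^4 = 1.0100e+11
Tsurr^4 = 1.0071e+10
Q = 0.1370 * 5.67e-8 * 5.4110 * 9.0929e+10 = 3821.9318 W

3821.9318 W


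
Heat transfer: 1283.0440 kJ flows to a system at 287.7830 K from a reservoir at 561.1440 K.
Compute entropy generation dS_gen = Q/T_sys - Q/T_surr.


dS_sys = 1283.0440/287.7830 = 4.4584 kJ/K
dS_surr = -1283.0440/561.1440 = -2.2865 kJ/K
dS_gen = 4.4584 - 2.2865 = 2.1719 kJ/K (irreversible)

dS_gen = 2.1719 kJ/K, irreversible


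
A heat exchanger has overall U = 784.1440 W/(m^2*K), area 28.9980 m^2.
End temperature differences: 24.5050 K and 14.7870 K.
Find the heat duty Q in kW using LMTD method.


LMTD = 19.2387 K
Q = 784.1440 * 28.9980 * 19.2387 = 437460.3198 W = 437.4603 kW

437.4603 kW


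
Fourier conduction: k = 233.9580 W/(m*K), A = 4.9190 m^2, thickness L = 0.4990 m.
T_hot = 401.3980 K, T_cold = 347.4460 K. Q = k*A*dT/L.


dT = 53.9520 K
Q = 233.9580 * 4.9190 * 53.9520 / 0.4990 = 124429.0329 W

124429.0329 W


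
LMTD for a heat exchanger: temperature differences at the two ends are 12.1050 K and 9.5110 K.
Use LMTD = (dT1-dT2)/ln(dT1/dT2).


dT1/dT2 = 1.2727
ln(dT1/dT2) = 0.2412
LMTD = 2.5940 / 0.2412 = 10.7559 K

10.7559 K


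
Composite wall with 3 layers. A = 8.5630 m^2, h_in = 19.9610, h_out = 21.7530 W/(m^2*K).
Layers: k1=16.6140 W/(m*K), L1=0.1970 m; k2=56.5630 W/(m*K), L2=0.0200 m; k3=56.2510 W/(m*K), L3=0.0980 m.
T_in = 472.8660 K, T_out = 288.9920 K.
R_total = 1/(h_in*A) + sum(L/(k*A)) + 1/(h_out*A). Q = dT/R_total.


R_conv_in = 1/(19.9610*8.5630) = 0.0059
R_1 = 0.1970/(16.6140*8.5630) = 0.0014
R_2 = 0.0200/(56.5630*8.5630) = 4.1293e-05
R_3 = 0.0980/(56.2510*8.5630) = 0.0002
R_conv_out = 1/(21.7530*8.5630) = 0.0054
R_total = 0.0128 K/W
Q = 183.8740 / 0.0128 = 14310.9436 W

R_total = 0.0128 K/W, Q = 14310.9436 W


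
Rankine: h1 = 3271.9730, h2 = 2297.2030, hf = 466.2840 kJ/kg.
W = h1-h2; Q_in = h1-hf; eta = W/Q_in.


W = 974.7700 kJ/kg
Q_in = 2805.6890 kJ/kg
eta = 0.3474 = 34.7426%

eta = 34.7426%


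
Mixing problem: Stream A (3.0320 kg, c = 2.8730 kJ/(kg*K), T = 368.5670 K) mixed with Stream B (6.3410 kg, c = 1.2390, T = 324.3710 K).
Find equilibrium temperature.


num = 5758.9840
den = 16.5674
Tf = 347.6087 K

347.6087 K


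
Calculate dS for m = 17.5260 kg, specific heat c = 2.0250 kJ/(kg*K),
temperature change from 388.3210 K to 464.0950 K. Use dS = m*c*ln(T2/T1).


T2/T1 = 1.1951
ln(T2/T1) = 0.1783
dS = 17.5260 * 2.0250 * 0.1783 = 6.3264 kJ/K

6.3264 kJ/K


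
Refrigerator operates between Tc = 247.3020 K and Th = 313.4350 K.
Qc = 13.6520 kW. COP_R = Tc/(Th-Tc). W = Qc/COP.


COP = 247.3020 / 66.1330 = 3.7395
W = 13.6520 / 3.7395 = 3.6508 kW

COP = 3.7395, W = 3.6508 kW


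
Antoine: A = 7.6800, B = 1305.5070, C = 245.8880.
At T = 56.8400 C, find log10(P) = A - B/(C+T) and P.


C+T = 302.7280
B/(C+T) = 4.3125
log10(P) = 7.6800 - 4.3125 = 3.3675
P = 10^3.3675 = 2330.9061 mmHg

2330.9061 mmHg


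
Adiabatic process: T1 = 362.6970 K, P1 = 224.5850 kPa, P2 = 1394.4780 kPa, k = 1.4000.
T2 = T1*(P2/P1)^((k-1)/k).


(k-1)/k = 0.2857
(P2/P1)^exp = 1.6849
T2 = 362.6970 * 1.6849 = 611.1168 K

611.1168 K


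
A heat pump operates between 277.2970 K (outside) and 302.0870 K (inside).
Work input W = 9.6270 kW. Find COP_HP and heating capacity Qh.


COP = 302.0870 / 24.7900 = 12.1858
Qh = 12.1858 * 9.6270 = 117.3131 kW

COP = 12.1858, Qh = 117.3131 kW


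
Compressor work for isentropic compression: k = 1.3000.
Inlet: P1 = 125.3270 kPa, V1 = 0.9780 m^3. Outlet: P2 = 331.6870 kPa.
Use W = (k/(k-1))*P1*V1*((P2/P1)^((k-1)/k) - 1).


(k-1)/k = 0.2308
(P2/P1)^exp = 1.2518
W = 4.3333 * 125.3270 * 0.9780 * (1.2518 - 1) = 133.7514 kJ

133.7514 kJ


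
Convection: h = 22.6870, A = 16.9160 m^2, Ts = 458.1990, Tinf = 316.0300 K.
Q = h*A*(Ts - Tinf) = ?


dT = 142.1690 K
Q = 22.6870 * 16.9160 * 142.1690 = 54560.6652 W

54560.6652 W


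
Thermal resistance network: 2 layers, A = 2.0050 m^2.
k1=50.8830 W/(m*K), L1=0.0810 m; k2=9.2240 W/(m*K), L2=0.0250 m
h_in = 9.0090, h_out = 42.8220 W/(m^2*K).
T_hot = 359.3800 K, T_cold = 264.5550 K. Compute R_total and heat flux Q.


R_conv_in = 1/(9.0090*2.0050) = 0.0554
R_1 = 0.0810/(50.8830*2.0050) = 0.0008
R_2 = 0.0250/(9.2240*2.0050) = 0.0014
R_conv_out = 1/(42.8220*2.0050) = 0.0116
R_total = 0.0692 K/W
Q = 94.8250 / 0.0692 = 1371.2048 W

R_total = 0.0692 K/W, Q = 1371.2048 W


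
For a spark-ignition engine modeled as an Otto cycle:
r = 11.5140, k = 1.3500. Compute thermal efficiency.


r^(k-1) = 2.3520
eta = 1 - 1/2.3520 = 0.5748 = 57.4822%

57.4822%


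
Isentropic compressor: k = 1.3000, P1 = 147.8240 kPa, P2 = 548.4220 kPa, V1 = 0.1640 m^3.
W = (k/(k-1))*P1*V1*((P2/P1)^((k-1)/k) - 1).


(k-1)/k = 0.2308
(P2/P1)^exp = 1.3533
W = 4.3333 * 147.8240 * 0.1640 * (1.3533 - 1) = 37.1151 kJ

37.1151 kJ


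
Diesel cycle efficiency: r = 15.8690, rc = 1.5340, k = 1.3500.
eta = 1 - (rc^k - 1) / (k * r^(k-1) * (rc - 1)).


r^(k-1) = 2.6314
rc^k = 1.7818
eta = 0.5879 = 58.7864%

58.7864%


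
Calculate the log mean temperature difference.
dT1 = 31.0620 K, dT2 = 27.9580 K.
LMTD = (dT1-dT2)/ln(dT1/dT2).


dT1/dT2 = 1.1110
ln(dT1/dT2) = 0.1053
LMTD = 3.1040 / 0.1053 = 29.4828 K

29.4828 K


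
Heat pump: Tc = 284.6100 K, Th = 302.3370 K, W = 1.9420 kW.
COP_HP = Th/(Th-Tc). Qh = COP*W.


COP = 302.3370 / 17.7270 = 17.0552
Qh = 17.0552 * 1.9420 = 33.1211 kW

COP = 17.0552, Qh = 33.1211 kW


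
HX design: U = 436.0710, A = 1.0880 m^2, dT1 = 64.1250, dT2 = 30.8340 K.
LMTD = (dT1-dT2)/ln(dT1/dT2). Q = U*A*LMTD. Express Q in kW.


LMTD = 45.4661 K
Q = 436.0710 * 1.0880 * 45.4661 = 21571.1617 W = 21.5712 kW

21.5712 kW


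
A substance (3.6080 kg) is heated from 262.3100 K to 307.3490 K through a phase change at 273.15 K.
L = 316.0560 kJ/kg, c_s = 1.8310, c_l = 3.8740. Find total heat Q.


Q1 (sensible, solid) = 3.6080 * 1.8310 * 10.8400 = 71.6117 kJ
Q2 (latent) = 3.6080 * 316.0560 = 1140.3300 kJ
Q3 (sensible, liquid) = 3.6080 * 3.8740 * 34.1990 = 478.0128 kJ
Q_total = 1689.9546 kJ

1689.9546 kJ


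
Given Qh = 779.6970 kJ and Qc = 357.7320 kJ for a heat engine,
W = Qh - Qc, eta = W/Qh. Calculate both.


W = 779.6970 - 357.7320 = 421.9650 kJ
eta = 421.9650 / 779.6970 = 0.5412 = 54.1191%

W = 421.9650 kJ, eta = 54.1191%


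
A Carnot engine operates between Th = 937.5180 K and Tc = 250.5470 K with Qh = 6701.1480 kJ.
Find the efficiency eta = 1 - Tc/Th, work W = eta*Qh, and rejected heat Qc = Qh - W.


eta = 1 - 250.5470/937.5180 = 0.7328
W = 0.7328 * 6701.1480 = 4910.2997 kJ
Qc = 6701.1480 - 4910.2997 = 1790.8483 kJ

eta = 73.2755%, W = 4910.2997 kJ, Qc = 1790.8483 kJ


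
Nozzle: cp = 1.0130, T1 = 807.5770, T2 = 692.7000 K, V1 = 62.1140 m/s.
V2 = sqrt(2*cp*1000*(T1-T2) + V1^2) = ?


dT = 114.8770 K
2*cp*1000*dT = 232740.8020
V1^2 = 3858.1490
V2 = sqrt(236598.9510) = 486.4144 m/s

486.4144 m/s


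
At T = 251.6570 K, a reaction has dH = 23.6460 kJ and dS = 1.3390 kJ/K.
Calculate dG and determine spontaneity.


T*dS = 251.6570 * 1.3390 = 336.9687 kJ
dG = 23.6460 - 336.9687 = -313.3227 kJ (spontaneous)

dG = -313.3227 kJ, spontaneous


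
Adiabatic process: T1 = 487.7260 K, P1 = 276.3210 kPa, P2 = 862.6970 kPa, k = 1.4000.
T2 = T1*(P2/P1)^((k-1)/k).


(k-1)/k = 0.2857
(P2/P1)^exp = 1.3844
T2 = 487.7260 * 1.3844 = 675.2207 K

675.2207 K


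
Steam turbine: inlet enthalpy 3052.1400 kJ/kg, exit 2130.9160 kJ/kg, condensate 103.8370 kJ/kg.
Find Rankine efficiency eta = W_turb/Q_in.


W = 921.2240 kJ/kg
Q_in = 2948.3030 kJ/kg
eta = 0.3125 = 31.2459%

eta = 31.2459%


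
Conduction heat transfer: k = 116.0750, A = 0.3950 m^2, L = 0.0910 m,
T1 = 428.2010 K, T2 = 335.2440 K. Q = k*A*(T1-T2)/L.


dT = 92.9570 K
Q = 116.0750 * 0.3950 * 92.9570 / 0.0910 = 46835.6439 W

46835.6439 W


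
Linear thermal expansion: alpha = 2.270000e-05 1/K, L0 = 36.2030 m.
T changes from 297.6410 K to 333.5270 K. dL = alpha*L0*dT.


dT = 35.8860 K
dL = 2.270000e-05 * 36.2030 * 35.8860 = 0.029491 m
L_final = 36.232491 m

dL = 0.029491 m


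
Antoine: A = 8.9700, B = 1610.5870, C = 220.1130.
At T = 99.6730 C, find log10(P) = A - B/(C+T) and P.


C+T = 319.7860
B/(C+T) = 5.0365
log10(P) = 8.9700 - 5.0365 = 3.9335
P = 10^3.9335 = 8581.1896 mmHg

8581.1896 mmHg


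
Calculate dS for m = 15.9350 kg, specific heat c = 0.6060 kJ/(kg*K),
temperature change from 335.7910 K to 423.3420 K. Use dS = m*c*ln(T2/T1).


T2/T1 = 1.2607
ln(T2/T1) = 0.2317
dS = 15.9350 * 0.6060 * 0.2317 = 2.2374 kJ/K

2.2374 kJ/K


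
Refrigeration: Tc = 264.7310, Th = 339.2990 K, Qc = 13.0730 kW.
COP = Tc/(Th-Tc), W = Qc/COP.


COP = 264.7310 / 74.5680 = 3.5502
W = 13.0730 / 3.5502 = 3.6823 kW

COP = 3.5502, W = 3.6823 kW


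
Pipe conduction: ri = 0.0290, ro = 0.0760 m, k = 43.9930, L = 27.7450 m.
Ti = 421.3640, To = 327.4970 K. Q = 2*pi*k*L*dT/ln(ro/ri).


dT = 93.8670 K
ln(ro/ri) = 0.9634
Q = 2*pi*43.9930*27.7450*93.8670 / 0.9634 = 747201.2042 W

747201.2042 W


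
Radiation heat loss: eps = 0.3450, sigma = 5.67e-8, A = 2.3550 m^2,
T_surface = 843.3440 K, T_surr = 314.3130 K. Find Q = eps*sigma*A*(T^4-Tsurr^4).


T^4 = 5.0585e+11
Tsurr^4 = 9.7600e+09
Q = 0.3450 * 5.67e-8 * 2.3550 * 4.9609e+11 = 22853.3977 W

22853.3977 W


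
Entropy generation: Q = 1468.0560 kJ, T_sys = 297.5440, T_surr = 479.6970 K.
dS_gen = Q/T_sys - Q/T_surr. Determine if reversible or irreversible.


dS_sys = 1468.0560/297.5440 = 4.9339 kJ/K
dS_surr = -1468.0560/479.6970 = -3.0604 kJ/K
dS_gen = 4.9339 - 3.0604 = 1.8735 kJ/K (irreversible)

dS_gen = 1.8735 kJ/K, irreversible


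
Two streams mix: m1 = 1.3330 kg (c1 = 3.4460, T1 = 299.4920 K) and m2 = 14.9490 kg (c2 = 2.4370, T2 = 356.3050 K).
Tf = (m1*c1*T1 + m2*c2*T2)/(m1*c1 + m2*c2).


num = 14356.1671
den = 41.0242
Tf = 349.9436 K

349.9436 K


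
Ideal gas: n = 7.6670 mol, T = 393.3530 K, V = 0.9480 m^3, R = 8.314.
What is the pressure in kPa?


P = nRT/V = 7.6670 * 8.314 * 393.3530 / 0.9480
= 25073.6726 / 0.9480 = 26449.0217 Pa = 26.4490 kPa

26.4490 kPa


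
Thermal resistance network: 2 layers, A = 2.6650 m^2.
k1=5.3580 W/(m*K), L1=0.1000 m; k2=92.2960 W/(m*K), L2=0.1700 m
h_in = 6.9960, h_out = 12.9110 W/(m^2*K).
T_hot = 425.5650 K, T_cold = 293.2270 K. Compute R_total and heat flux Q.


R_conv_in = 1/(6.9960*2.6650) = 0.0536
R_1 = 0.1000/(5.3580*2.6650) = 0.0070
R_2 = 0.1700/(92.2960*2.6650) = 0.0007
R_conv_out = 1/(12.9110*2.6650) = 0.0291
R_total = 0.0904 K/W
Q = 132.3380 / 0.0904 = 1464.0269 W

R_total = 0.0904 K/W, Q = 1464.0269 W


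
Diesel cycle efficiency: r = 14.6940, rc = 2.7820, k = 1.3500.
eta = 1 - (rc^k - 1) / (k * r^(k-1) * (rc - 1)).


r^(k-1) = 2.5615
rc^k = 3.9800
eta = 0.5164 = 51.6413%

51.6413%


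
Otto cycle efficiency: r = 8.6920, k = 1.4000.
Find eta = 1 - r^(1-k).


r^(k-1) = 2.3749
eta = 1 - 1/2.3749 = 0.5789 = 57.8932%

57.8932%


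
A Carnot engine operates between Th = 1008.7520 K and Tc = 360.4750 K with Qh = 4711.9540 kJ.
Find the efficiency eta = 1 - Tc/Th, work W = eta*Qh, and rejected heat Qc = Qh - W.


eta = 1 - 360.4750/1008.7520 = 0.6427
W = 0.6427 * 4711.9540 = 3028.1490 kJ
Qc = 4711.9540 - 3028.1490 = 1683.8050 kJ

eta = 64.2653%, W = 3028.1490 kJ, Qc = 1683.8050 kJ


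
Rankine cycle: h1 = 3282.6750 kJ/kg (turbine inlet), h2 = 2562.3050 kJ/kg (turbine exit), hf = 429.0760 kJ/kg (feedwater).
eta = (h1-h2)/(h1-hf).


W = 720.3700 kJ/kg
Q_in = 2853.5990 kJ/kg
eta = 0.2524 = 25.2443%

eta = 25.2443%


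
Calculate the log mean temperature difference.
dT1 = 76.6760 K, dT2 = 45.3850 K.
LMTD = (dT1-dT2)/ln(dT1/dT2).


dT1/dT2 = 1.6895
ln(dT1/dT2) = 0.5244
LMTD = 31.2910 / 0.5244 = 59.6693 K

59.6693 K


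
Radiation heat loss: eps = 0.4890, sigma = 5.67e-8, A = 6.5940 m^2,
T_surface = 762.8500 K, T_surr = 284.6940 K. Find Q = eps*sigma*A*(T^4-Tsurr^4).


T^4 = 3.3865e+11
Tsurr^4 = 6.5692e+09
Q = 0.4890 * 5.67e-8 * 6.5940 * 3.3209e+11 = 60714.1954 W

60714.1954 W


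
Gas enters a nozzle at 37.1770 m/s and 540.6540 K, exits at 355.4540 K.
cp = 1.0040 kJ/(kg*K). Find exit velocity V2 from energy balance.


dT = 185.2000 K
2*cp*1000*dT = 371881.6000
V1^2 = 1382.1293
V2 = sqrt(373263.7293) = 610.9531 m/s

610.9531 m/s


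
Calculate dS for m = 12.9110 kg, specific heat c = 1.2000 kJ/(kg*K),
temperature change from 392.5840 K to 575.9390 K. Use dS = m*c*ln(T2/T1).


T2/T1 = 1.4670
ln(T2/T1) = 0.3833
dS = 12.9110 * 1.2000 * 0.3833 = 5.9378 kJ/K

5.9378 kJ/K


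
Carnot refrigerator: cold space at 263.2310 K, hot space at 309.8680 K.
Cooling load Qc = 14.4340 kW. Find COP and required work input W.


COP = 263.2310 / 46.6370 = 5.6443
W = 14.4340 / 5.6443 = 2.5573 kW

COP = 5.6443, W = 2.5573 kW


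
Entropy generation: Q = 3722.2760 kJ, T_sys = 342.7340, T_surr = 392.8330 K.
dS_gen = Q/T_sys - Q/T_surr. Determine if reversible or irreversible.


dS_sys = 3722.2760/342.7340 = 10.8605 kJ/K
dS_surr = -3722.2760/392.8330 = -9.4755 kJ/K
dS_gen = 10.8605 - 9.4755 = 1.3851 kJ/K (irreversible)

dS_gen = 1.3851 kJ/K, irreversible


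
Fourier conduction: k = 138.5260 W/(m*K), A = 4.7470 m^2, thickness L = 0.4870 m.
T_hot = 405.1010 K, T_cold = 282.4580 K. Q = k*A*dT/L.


dT = 122.6430 K
Q = 138.5260 * 4.7470 * 122.6430 / 0.4870 = 165601.5242 W

165601.5242 W


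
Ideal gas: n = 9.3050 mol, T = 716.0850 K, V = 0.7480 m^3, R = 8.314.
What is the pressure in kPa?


P = nRT/V = 9.3050 * 8.314 * 716.0850 / 0.7480
= 55397.6031 / 0.7480 = 74060.9667 Pa = 74.0610 kPa

74.0610 kPa


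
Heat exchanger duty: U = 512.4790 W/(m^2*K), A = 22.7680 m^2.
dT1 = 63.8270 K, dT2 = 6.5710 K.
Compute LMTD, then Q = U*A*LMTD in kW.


LMTD = 25.1840 K
Q = 512.4790 * 22.7680 * 25.1840 = 293849.5570 W = 293.8496 kW

293.8496 kW


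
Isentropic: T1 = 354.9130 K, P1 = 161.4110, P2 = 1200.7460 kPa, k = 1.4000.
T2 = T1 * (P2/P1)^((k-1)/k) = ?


(k-1)/k = 0.2857
(P2/P1)^exp = 1.7742
T2 = 354.9130 * 1.7742 = 629.6904 K

629.6904 K


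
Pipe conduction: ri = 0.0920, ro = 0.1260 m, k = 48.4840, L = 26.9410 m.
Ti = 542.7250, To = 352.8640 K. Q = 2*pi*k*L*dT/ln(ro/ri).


dT = 189.8610 K
ln(ro/ri) = 0.3145
Q = 2*pi*48.4840*26.9410*189.8610 / 0.3145 = 4954688.4107 W

4954688.4107 W


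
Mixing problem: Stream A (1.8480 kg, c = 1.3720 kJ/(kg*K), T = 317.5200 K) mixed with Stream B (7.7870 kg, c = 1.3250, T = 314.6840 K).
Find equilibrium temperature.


num = 4051.8967
den = 12.8532
Tf = 315.2434 K

315.2434 K


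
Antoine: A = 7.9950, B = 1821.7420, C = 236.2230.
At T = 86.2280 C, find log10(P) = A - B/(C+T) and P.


C+T = 322.4510
B/(C+T) = 5.6497
log10(P) = 7.9950 - 5.6497 = 2.3453
P = 10^2.3453 = 221.4773 mmHg

221.4773 mmHg


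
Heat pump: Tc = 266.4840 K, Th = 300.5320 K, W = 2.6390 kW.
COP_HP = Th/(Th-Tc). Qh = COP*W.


COP = 300.5320 / 34.0480 = 8.8267
Qh = 8.8267 * 2.6390 = 23.2937 kW

COP = 8.8267, Qh = 23.2937 kW


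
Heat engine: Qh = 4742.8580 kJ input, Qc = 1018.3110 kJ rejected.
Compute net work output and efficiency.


W = 4742.8580 - 1018.3110 = 3724.5470 kJ
eta = 3724.5470 / 4742.8580 = 0.7853 = 78.5296%

W = 3724.5470 kJ, eta = 78.5296%


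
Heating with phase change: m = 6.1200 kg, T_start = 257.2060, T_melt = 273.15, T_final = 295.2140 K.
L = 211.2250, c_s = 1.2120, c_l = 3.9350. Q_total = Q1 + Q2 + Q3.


Q1 (sensible, solid) = 6.1200 * 1.2120 * 15.9440 = 118.2637 kJ
Q2 (latent) = 6.1200 * 211.2250 = 1292.6970 kJ
Q3 (sensible, liquid) = 6.1200 * 3.9350 * 22.0640 = 531.3497 kJ
Q_total = 1942.3103 kJ

1942.3103 kJ


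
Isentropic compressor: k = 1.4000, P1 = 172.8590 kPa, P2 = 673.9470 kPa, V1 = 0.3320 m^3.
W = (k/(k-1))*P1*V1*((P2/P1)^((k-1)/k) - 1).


(k-1)/k = 0.2857
(P2/P1)^exp = 1.4752
W = 3.5000 * 172.8590 * 0.3320 * (1.4752 - 1) = 95.4410 kJ

95.4410 kJ
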